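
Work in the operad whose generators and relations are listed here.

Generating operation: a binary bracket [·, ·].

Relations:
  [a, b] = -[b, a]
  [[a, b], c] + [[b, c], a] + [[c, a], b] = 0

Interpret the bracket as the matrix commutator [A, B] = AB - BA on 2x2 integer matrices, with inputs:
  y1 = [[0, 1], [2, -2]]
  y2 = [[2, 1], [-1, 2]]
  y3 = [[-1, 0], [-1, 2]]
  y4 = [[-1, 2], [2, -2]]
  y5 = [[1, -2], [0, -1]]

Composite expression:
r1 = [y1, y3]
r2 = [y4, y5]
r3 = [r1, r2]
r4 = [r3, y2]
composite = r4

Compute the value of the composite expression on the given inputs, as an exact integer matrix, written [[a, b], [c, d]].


[[36, -24], [-24, -36]]


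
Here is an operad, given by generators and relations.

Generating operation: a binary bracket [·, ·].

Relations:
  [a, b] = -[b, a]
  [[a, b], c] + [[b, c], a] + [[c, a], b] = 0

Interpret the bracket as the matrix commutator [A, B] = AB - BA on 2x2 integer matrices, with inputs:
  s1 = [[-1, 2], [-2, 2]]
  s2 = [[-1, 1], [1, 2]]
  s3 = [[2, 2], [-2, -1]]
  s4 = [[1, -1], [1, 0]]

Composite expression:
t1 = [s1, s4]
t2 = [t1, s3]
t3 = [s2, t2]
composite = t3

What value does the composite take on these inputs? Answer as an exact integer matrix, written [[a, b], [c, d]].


[[6, 17], [1, -6]]


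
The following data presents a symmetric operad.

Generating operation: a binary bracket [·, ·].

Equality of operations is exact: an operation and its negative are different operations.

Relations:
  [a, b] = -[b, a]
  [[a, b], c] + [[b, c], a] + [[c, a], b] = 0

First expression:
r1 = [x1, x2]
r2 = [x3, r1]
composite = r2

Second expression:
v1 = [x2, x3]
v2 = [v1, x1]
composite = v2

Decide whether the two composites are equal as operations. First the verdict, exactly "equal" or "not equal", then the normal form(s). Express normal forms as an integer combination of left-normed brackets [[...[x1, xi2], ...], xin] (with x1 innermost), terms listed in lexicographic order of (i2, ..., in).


not equal; first: -[[x1, x2], x3]; second: -[[x1, x2], x3] + [[x1, x3], x2]


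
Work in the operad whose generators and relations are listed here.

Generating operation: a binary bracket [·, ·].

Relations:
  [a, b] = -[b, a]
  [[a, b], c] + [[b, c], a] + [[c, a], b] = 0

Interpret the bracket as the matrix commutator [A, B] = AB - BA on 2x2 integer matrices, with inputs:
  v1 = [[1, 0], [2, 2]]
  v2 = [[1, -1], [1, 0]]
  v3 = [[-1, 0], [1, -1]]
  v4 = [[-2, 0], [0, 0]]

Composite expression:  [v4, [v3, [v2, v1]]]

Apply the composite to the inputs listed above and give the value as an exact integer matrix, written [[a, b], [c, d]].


[v2, v1] = [[-2, -1], [-3, 2]]
[v3, [v2, v1]] = [[1, 0], [-4, -1]]
[v4, [v3, [v2, v1]]] = [[0, 0], [-8, 0]]

[[0, 0], [-8, 0]]


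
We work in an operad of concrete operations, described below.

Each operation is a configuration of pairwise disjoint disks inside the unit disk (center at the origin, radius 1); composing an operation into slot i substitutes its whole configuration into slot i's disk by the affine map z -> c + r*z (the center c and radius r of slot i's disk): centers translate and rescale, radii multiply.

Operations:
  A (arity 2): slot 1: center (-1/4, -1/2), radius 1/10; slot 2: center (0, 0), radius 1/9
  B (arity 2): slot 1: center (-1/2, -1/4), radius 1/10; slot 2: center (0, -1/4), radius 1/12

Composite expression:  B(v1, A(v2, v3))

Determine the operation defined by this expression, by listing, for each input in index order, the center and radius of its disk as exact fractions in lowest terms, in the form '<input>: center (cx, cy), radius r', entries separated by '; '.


v1: center (-1/2, -1/4), radius 1/10; v2: center (-1/48, -7/24), radius 1/120; v3: center (0, -1/4), radius 1/108


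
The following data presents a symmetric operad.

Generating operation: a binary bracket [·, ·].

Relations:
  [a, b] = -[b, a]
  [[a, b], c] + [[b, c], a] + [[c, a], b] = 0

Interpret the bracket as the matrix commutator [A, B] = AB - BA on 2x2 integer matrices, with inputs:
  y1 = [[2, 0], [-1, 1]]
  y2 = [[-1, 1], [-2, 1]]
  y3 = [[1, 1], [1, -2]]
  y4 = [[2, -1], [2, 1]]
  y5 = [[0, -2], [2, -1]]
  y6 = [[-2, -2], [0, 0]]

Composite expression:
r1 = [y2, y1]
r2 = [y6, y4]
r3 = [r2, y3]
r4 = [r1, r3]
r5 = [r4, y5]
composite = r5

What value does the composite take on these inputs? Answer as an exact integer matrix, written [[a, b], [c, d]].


[[160, 360], [440, -160]]

[y2, y1] = [[-1, -1], [-4, 1]]
[y6, y4] = [[-4, 4], [4, 4]]
[[y6, y4], y3] = [[0, -20], [20, 0]]
[[y2, y1], [[y6, y4], y3]] = [[-100, 40], [40, 100]]
[[[y2, y1], [[y6, y4], y3]], y5] = [[160, 360], [440, -160]]


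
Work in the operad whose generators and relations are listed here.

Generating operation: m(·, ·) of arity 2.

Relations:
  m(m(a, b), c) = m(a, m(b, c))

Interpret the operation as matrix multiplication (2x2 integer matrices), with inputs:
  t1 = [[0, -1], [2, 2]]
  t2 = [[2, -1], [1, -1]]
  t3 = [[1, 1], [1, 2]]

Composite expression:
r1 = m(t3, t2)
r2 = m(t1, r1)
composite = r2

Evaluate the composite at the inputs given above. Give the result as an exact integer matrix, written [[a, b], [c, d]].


[[-4, 3], [14, -10]]


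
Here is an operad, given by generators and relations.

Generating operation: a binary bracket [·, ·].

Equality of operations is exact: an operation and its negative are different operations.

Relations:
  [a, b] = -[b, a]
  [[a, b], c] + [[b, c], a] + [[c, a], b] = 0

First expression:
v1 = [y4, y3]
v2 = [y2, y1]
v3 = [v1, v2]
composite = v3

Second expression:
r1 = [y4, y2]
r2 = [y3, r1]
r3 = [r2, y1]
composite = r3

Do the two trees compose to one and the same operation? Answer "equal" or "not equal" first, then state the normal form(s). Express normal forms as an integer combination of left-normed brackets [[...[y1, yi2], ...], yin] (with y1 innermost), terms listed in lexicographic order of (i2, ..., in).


not equal — first -[[[y1, y2], y3], y4] + [[[y1, y2], y4], y3], second -[[[y1, y2], y4], y3] + [[[y1, y3], y2], y4] - [[[y1, y3], y4], y2] + [[[y1, y4], y2], y3]

The first composite normalizes to -[[[y1, y2], y3], y4] + [[[y1, y2], y4], y3]
The second composite normalizes to -[[[y1, y2], y4], y3] + [[[y1, y3], y2], y4] - [[[y1, y3], y4], y2] + [[[y1, y4], y2], y3]
No match — not equal.


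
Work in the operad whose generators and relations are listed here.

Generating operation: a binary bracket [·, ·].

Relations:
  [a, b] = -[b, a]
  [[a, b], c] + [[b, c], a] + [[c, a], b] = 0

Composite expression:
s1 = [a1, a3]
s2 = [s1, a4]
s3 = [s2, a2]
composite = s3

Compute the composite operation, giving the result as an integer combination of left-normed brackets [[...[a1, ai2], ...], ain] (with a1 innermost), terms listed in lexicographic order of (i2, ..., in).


[[[a1, a3], a4], a2]

Left-normed coefficients sit on the a1-initial expansion words.
Composite bracket: [[[a1, a3], a4], a2]
Applying ab - ba throughout gives 8 signed words (2^3 = 8).
Collect the words opening with a1:
  from a1a3a4a2, sign +1: term +[[[a1, a3], a4], a2]


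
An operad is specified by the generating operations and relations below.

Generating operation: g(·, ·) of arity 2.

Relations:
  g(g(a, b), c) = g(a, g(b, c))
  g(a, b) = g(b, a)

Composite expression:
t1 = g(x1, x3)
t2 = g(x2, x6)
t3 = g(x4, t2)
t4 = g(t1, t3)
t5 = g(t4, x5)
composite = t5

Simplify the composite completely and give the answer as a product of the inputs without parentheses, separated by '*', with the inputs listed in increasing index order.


x1 * x2 * x3 * x4 * x5 * x6

Any arrangement under g is one operation, so sort the x-inputs.
g(x1, x3) flattens to x1 * x3
g(x2, x6) flattens to x2 * x6
g(x4, g(x2, x6)) flattens to x4 * x2 * x6
g(g(x1, x3), g(x4, g(x2, x6))) flattens to x1 * x3 * x4 * x2 * x6
g(g(g(x1, x3), g(x4, g(x2, x6))), x5) flattens to x1 * x3 * x4 * x2 * x6 * x5
the factors in increasing index order: x1 * x2 * x3 * x4 * x5 * x6


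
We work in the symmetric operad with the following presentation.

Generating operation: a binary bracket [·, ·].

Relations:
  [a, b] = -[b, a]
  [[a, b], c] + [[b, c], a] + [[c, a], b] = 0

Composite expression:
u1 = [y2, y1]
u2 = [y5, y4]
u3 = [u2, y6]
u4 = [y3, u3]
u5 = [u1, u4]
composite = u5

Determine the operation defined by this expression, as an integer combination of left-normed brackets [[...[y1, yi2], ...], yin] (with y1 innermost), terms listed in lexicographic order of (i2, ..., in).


[[[[[y1, y2], y3], y4], y5], y6] - [[[[[y1, y2], y3], y5], y4], y6] - [[[[[y1, y2], y3], y6], y4], y5] + [[[[[y1, y2], y3], y6], y5], y4] - [[[[[y1, y2], y4], y5], y6], y3] + [[[[[y1, y2], y5], y4], y6], y3] + [[[[[y1, y2], y6], y4], y5], y3] - [[[[[y1, y2], y6], y5], y4], y3]


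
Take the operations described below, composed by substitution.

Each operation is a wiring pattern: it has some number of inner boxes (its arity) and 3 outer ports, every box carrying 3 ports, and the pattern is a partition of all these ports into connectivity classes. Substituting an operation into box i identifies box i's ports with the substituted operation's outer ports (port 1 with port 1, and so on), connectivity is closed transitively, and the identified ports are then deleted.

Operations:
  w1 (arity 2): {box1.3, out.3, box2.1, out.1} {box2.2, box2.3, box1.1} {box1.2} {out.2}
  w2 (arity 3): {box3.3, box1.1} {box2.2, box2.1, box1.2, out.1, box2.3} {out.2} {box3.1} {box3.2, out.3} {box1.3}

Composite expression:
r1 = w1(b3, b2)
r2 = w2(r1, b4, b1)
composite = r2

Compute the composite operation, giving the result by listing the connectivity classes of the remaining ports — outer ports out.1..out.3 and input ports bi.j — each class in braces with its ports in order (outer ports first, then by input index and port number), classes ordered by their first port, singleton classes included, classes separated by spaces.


{out.1, b4.1, b4.2, b4.3} {out.2} {out.3, b1.2} {b1.1} {b1.3, b2.1, b3.3} {b2.2, b2.3, b3.1} {b3.2}

Treat the ports identified at w2 as solder joints: merge, then drop.
through w1, on inputs (b3, b2): {out.1, out.3, b2.1, b3.3} {out.2} {b2.2, b2.3, b3.1} {b3.2} (out.j = stage outer ports)
through w2, on inputs (b3, b2, b4, b1): {out.1, b4.1, b4.2, b4.3} {out.2} {out.3, b1.2} {b1.1} {b1.3, b2.1, b3.3} {b2.2, b2.3, b3.1} {b3.2} (out.j = stage outer ports)


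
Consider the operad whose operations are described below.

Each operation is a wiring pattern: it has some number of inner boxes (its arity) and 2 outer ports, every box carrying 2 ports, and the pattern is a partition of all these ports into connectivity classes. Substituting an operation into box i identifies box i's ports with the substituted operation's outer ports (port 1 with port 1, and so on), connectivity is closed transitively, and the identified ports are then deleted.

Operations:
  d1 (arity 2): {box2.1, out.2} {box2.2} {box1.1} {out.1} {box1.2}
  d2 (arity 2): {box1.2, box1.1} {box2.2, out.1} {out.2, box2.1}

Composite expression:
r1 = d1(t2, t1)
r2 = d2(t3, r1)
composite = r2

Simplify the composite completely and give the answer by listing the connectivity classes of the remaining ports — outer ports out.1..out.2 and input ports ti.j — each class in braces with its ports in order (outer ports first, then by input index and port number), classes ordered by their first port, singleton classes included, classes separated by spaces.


{out.1, t1.1} {out.2} {t1.2} {t2.1} {t2.2} {t3.1, t3.2}

After gluing at d2, chains via deleted ports link the t-ports.
through d1, on inputs (t2, t1): {out.1} {out.2, t1.1} {t1.2} {t2.1} {t2.2} (out.j = stage outer ports)
through d2, on inputs (t3, t2, t1): {out.1, t1.1} {out.2} {t1.2} {t2.1} {t2.2} {t3.1, t3.2} (out.j = stage outer ports)


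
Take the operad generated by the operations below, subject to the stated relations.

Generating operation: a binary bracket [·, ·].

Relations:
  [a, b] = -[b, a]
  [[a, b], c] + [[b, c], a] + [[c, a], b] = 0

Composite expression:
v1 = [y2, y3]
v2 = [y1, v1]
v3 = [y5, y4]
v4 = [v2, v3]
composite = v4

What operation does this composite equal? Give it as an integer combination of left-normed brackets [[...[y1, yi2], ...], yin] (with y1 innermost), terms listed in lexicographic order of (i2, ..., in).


-[[[[y1, y2], y3], y4], y5] + [[[[y1, y2], y3], y5], y4] + [[[[y1, y3], y2], y4], y5] - [[[[y1, y3], y2], y5], y4]

Antisymmetry and Jacobi reduce to y1-anchored left-normed brackets.
Composite bracket: [[y1, [y2, y3]], [y5, y4]]
Expanding via [a, b] = ab - ba: 16 signed words (2^4 = 16).
The y1-initial words carry the normal form:
  sign of y1y2y3y4y5 is -1, so it contributes -[[[[y1, y2], y3], y4], y5]
  sign of y1y2y3y5y4 is +1, so it contributes +[[[[y1, y2], y3], y5], y4]
  sign of y1y3y2y4y5 is +1, so it contributes +[[[[y1, y3], y2], y4], y5]
  sign of y1y3y2y5y4 is -1, so it contributes -[[[[y1, y3], y2], y5], y4]


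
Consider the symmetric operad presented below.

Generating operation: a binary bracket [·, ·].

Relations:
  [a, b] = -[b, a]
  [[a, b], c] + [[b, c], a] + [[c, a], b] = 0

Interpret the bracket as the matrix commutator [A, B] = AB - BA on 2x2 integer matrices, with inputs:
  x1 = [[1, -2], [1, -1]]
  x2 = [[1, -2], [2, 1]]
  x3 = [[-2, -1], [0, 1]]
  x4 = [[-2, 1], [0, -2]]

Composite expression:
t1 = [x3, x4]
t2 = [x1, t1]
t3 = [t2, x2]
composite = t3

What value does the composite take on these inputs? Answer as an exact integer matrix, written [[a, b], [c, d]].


[[-12, -12], [-12, 12]]


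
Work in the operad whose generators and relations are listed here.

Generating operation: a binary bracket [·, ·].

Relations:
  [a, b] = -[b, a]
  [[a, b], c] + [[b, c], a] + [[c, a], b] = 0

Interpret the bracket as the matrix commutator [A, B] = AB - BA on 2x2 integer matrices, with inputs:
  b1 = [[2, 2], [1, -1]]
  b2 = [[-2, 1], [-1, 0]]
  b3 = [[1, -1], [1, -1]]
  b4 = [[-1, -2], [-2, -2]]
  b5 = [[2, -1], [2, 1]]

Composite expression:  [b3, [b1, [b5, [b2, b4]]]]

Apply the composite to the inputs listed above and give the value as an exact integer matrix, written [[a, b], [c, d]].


[b2, b4] = [[-4, 3], [-5, 4]]
[b5, [b2, b4]] = [[-1, -5], [-11, 1]]
[b1, [b5, [b2, b4]]] = [[-17, -11], [31, 17]]
[b3, [b1, [b5, [b2, b4]]]] = [[-20, -56], [-96, 20]]

[[-20, -56], [-96, 20]]


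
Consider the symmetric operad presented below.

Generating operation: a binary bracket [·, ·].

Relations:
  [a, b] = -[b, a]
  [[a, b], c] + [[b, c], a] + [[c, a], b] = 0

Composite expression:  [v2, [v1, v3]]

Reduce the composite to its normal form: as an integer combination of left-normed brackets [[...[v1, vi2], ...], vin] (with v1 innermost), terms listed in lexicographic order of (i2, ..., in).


-[[v1, v3], v2]

Antisymmetry and Jacobi reduce to v1-anchored left-normed brackets.
Composite bracket: [v2, [v1, v3]]
Under [a, b] = ab - ba we get 4 signed associative words (2^2 = 4).
Words beginning with v1 determine it all:
  word v1v3v2 has sign -1, contributing -[[v1, v3], v2]


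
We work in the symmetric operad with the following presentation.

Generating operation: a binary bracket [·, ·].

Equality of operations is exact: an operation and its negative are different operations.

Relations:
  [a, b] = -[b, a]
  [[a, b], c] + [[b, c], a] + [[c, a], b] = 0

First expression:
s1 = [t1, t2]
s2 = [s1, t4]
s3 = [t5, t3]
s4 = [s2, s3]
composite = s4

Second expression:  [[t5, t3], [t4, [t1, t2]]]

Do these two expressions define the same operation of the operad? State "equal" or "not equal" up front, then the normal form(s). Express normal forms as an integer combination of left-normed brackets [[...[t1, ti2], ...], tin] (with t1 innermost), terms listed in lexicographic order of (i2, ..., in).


Reducing the first expression gives -[[[[t1, t2], t4], t3], t5] + [[[[t1, t2], t4], t5], t3]
Reducing the second expression gives -[[[[t1, t2], t4], t3], t5] + [[[[t1, t2], t4], t5], t3]
Both agree, so they are equal.

equal; the common form is -[[[[t1, t2], t4], t3], t5] + [[[[t1, t2], t4], t5], t3]


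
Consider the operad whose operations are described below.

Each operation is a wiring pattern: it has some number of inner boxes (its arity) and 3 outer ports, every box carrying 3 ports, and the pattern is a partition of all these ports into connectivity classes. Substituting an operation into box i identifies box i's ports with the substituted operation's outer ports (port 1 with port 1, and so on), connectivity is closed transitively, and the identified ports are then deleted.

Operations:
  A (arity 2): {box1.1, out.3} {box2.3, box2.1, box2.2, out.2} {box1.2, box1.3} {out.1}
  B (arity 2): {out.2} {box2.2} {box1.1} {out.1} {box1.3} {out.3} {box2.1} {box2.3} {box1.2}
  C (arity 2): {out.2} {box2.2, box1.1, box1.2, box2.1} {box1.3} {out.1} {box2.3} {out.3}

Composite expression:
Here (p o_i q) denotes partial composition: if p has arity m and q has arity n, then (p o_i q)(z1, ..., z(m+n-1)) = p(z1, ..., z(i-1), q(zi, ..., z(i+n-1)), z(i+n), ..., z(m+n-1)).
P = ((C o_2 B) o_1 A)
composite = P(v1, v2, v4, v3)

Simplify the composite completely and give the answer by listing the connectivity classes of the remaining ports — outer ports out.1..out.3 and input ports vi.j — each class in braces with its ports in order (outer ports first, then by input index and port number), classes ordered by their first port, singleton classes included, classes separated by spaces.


Two ports join when wires chain via C-identified ports.
A over (v1, v2) gives {out.1} {out.2, v2.1, v2.2, v2.3} {out.3, v1.1} {v1.2, v1.3}, out.j being that stage's outer ports
B over (v4, v3) gives {out.1} {out.2} {out.3} {v3.1} {v3.2} {v3.3} {v4.1} {v4.2} {v4.3}, out.j being that stage's outer ports
C over (v1, v2, v4, v3) gives {out.1} {out.2} {out.3} {v1.1} {v1.2, v1.3} {v2.1, v2.2, v2.3} {v3.1} {v3.2} {v3.3} {v4.1} {v4.2} {v4.3}, out.j being that stage's outer ports

{out.1} {out.2} {out.3} {v1.1} {v1.2, v1.3} {v2.1, v2.2, v2.3} {v3.1} {v3.2} {v3.3} {v4.1} {v4.2} {v4.3}


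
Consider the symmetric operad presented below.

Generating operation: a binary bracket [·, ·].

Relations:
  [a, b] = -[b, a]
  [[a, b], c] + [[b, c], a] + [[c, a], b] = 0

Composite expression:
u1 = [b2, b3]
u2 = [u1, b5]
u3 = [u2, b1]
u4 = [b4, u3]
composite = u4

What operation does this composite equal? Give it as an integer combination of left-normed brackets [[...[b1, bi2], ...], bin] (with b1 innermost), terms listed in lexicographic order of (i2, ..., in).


Left-normed coefficients sit on the b1-initial expansion words.
Composite bracket: [b4, [[[b2, b3], b5], b1]]
Expanding via [a, b] = ab - ba: 16 signed words (2^4 = 16).
The b1-initial words carry the normal form:
  from b1b2b3b5b4, sign +1: term +[[[[b1, b2], b3], b5], b4]
  from b1b3b2b5b4, sign -1: term -[[[[b1, b3], b2], b5], b4]
  from b1b5b2b3b4, sign -1: term -[[[[b1, b5], b2], b3], b4]
  from b1b5b3b2b4, sign +1: term +[[[[b1, b5], b3], b2], b4]

[[[[b1, b2], b3], b5], b4] - [[[[b1, b3], b2], b5], b4] - [[[[b1, b5], b2], b3], b4] + [[[[b1, b5], b3], b2], b4]


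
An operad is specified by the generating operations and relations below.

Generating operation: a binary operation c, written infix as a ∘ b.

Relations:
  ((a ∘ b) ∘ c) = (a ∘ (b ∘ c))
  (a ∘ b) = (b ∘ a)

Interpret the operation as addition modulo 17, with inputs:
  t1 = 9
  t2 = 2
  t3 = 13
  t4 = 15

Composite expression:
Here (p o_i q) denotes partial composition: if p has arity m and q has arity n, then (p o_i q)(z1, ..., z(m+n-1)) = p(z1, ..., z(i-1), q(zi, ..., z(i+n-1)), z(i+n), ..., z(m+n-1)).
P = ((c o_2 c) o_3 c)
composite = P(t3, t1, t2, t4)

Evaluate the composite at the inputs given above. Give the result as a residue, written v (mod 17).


5 (mod 17)

(t2 ∘ t4) = 0
(t1 ∘ (t2 ∘ t4)) = 9
(t3 ∘ (t1 ∘ (t2 ∘ t4))) = 5


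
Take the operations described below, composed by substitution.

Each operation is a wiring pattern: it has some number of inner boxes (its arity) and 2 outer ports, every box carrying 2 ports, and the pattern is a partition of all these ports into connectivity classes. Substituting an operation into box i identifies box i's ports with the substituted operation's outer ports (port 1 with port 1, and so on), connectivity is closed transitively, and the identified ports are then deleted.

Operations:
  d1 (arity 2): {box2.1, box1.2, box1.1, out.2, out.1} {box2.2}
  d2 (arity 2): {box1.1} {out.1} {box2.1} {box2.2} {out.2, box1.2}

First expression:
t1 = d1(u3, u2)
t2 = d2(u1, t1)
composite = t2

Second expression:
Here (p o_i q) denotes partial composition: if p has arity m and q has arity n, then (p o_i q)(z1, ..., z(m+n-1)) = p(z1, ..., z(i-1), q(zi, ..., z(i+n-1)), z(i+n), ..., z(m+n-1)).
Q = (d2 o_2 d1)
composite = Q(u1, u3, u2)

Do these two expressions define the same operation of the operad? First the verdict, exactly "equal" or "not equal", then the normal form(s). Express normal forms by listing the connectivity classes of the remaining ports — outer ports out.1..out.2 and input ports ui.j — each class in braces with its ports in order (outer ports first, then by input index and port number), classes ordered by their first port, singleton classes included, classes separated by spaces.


equal; both compose to {out.1} {out.2, u1.2} {u1.1} {u2.1, u3.1, u3.2} {u2.2}

The first expression reduces to {out.1} {out.2, u1.2} {u1.1} {u2.1, u3.1, u3.2} {u2.2}
The second expression reduces to {out.1} {out.2, u1.2} {u1.1} {u2.1, u3.1, u3.2} {u2.2}
The forms coincide; equal.


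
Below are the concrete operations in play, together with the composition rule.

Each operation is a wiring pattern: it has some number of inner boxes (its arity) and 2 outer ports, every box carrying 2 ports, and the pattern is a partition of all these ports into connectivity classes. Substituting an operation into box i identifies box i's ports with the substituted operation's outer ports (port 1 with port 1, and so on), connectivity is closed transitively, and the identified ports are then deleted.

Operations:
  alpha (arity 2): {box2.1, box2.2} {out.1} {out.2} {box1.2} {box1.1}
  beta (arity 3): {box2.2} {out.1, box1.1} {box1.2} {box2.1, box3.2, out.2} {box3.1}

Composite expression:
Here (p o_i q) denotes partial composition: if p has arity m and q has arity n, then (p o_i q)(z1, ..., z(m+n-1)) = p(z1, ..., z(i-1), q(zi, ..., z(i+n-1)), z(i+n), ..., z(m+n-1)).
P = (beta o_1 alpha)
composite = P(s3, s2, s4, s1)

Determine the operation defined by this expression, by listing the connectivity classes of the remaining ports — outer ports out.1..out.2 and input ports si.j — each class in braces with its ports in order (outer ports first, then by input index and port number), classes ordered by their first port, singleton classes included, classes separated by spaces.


{out.1} {out.2, s1.2, s4.1} {s1.1} {s2.1, s2.2} {s3.1} {s3.2} {s4.2}


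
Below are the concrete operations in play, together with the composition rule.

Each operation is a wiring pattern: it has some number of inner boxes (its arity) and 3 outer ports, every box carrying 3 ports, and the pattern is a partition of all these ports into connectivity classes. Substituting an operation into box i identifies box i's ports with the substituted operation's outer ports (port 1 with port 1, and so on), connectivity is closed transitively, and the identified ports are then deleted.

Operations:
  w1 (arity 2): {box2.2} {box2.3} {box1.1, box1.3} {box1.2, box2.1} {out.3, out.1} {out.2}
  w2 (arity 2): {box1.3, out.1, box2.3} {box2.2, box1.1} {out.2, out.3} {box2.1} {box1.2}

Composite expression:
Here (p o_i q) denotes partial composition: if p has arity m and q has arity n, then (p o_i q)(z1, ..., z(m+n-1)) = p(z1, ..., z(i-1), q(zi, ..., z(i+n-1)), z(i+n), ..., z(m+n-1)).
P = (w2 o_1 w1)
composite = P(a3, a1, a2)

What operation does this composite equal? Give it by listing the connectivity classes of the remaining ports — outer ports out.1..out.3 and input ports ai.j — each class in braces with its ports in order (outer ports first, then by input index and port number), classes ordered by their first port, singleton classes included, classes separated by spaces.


{out.1, a2.2, a2.3} {out.2, out.3} {a1.1, a3.2} {a1.2} {a1.3} {a2.1} {a3.1, a3.3}

Two ports join when wires chain via w2-identified ports.
through w1, on inputs (a3, a1): {out.1, out.3} {out.2} {a1.1, a3.2} {a1.2} {a1.3} {a3.1, a3.3} (out.j = stage outer ports)
through w2, on inputs (a3, a1, a2): {out.1, a2.2, a2.3} {out.2, out.3} {a1.1, a3.2} {a1.2} {a1.3} {a2.1} {a3.1, a3.3} (out.j = stage outer ports)


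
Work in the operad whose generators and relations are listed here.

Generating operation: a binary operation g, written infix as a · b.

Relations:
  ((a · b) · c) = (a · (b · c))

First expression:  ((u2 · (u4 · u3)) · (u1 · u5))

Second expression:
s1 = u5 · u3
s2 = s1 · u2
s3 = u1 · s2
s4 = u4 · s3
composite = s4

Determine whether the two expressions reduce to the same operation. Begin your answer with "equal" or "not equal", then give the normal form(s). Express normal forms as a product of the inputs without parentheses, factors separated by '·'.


not equal — first u2 · u4 · u3 · u1 · u5, second u4 · u1 · u5 · u3 · u2

Normal form of the first expression: u2 · u4 · u3 · u1 · u5
Normal form of the second expression: u4 · u1 · u5 · u3 · u2
They disagree, so not equal.


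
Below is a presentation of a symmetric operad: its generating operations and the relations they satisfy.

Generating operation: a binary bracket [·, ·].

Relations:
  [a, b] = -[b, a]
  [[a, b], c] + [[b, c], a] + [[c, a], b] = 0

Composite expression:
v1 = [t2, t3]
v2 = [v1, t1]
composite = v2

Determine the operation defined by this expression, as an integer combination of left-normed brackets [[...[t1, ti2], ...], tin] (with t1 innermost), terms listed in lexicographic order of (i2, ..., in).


-[[t1, t2], t3] + [[t1, t3], t2]

Expand each bracket as ab - ba; the t1-initial words give the coefficients.
Composite bracket: [[t2, t3], t1]
Each bracket splits as ab - ba, giving 4 signed words (2^2 = 4).
The t1-initial words carry the normal form:
  from t1t2t3, sign -1: term -[[t1, t2], t3]
  from t1t3t2, sign +1: term +[[t1, t3], t2]


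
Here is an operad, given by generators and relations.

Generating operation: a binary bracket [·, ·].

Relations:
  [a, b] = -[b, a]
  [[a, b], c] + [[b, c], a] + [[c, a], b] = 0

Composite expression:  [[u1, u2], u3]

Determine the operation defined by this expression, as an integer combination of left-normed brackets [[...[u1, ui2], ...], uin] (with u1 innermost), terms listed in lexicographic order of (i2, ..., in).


Antisymmetry and Jacobi reduce to u1-anchored left-normed brackets.
Composite bracket: [[u1, u2], u3]
The bracket unfolds into 4 signed words via [a, b] = ab - ba (2^2 = 4).
Collect the words opening with u1:
  the word u1u2u3 carries sign +1 and contributes +[[u1, u2], u3]

[[u1, u2], u3]


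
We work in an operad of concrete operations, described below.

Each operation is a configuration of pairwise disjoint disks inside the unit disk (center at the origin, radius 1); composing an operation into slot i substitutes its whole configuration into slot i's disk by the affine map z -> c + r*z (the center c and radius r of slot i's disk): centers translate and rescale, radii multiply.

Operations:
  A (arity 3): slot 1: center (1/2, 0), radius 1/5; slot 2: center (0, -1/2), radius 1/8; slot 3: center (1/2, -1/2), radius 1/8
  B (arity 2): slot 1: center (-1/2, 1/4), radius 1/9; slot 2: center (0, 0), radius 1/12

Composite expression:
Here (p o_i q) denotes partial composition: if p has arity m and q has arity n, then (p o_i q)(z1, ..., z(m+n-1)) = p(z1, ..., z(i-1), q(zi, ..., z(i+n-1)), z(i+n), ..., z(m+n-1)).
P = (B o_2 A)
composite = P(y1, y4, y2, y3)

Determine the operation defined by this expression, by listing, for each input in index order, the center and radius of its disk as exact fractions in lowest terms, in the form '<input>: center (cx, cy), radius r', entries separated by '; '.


y1: center (-1/2, 1/4), radius 1/9; y2: center (0, -1/24), radius 1/96; y3: center (1/24, -1/24), radius 1/96; y4: center (1/24, 0), radius 1/60


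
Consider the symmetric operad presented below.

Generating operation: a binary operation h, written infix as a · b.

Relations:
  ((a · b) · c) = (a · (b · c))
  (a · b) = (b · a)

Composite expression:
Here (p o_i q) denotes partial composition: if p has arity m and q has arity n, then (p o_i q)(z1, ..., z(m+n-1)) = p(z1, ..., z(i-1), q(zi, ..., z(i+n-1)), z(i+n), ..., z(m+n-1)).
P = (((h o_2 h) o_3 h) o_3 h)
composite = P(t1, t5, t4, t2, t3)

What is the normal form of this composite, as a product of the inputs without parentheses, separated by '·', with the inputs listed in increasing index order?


t1 · t2 · t3 · t4 · t5

With h associative and commutative, the t-input set is all that matters.
(t4 · t2) unparenthesizes to t4 · t2
((t4 · t2) · t3) unparenthesizes to t4 · t2 · t3
(t5 · ((t4 · t2) · t3)) unparenthesizes to t5 · t4 · t2 · t3
(t1 · (t5 · ((t4 · t2) · t3))) unparenthesizes to t1 · t5 · t4 · t2 · t3
reordering the factors by index: t1 · t2 · t3 · t4 · t5


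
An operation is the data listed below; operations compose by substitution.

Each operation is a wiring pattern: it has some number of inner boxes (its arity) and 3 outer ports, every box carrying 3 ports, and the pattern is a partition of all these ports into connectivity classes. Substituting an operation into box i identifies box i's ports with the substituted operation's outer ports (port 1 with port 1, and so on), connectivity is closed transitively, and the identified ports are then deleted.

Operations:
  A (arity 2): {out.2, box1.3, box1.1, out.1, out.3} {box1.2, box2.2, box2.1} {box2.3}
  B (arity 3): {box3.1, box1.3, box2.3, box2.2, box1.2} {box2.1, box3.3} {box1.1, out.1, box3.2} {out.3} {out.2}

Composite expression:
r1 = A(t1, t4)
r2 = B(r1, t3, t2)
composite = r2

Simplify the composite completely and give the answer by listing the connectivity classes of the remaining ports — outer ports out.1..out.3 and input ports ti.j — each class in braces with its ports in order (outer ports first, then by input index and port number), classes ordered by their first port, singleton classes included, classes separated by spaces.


{out.1, t1.1, t1.3, t2.1, t2.2, t3.2, t3.3} {out.2} {out.3} {t1.2, t4.1, t4.2} {t2.3, t3.1} {t4.3}


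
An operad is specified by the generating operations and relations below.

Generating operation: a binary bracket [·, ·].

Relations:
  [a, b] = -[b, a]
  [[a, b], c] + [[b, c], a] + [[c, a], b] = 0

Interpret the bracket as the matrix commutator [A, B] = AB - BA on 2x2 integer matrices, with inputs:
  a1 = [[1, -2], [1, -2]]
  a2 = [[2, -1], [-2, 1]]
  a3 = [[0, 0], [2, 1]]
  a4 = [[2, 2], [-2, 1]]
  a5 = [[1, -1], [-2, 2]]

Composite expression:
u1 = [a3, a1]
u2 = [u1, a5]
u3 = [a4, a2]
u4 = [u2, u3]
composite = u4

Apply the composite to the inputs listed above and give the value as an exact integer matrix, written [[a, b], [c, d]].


[[27, -90], [-108, -27]]

[a3, a1] = [[4, 2], [7, -4]]
[[a3, a1], a5] = [[3, -6], [9, -3]]
[a4, a2] = [[-6, -3], [0, 6]]
[[[a3, a1], a5], [a4, a2]] = [[27, -90], [-108, -27]]


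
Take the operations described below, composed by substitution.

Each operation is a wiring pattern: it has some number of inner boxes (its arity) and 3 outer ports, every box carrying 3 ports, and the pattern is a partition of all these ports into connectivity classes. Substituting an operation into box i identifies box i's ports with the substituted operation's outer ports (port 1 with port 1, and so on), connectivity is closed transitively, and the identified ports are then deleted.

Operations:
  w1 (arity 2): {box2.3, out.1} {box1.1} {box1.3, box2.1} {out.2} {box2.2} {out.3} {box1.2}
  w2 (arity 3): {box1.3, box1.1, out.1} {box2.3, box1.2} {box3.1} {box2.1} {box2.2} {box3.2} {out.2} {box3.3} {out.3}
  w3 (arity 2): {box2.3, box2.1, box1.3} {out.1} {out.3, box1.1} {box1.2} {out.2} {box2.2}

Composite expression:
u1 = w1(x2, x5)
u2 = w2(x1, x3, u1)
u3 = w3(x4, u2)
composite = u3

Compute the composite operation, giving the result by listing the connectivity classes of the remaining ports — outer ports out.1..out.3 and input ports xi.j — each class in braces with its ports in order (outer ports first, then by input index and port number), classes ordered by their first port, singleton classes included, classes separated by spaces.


{out.1} {out.2} {out.3, x4.1} {x1.1, x1.3, x4.3} {x1.2, x3.3} {x2.1} {x2.2} {x2.3, x5.1} {x3.1} {x3.2} {x4.2} {x5.2} {x5.3}


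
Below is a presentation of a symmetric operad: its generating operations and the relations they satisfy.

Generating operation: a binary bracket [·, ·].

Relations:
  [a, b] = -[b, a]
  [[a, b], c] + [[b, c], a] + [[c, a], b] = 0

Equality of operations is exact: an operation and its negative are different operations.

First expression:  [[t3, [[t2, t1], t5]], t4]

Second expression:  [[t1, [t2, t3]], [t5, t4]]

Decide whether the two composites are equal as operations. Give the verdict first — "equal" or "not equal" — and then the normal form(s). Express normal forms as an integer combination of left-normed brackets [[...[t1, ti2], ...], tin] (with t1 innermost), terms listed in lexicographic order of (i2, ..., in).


not equal: they reduce to [[[[t1, t2], t5], t3], t4] and -[[[[t1, t2], t3], t4], t5] + [[[[t1, t2], t3], t5], t4] + [[[[t1, t3], t2], t4], t5] - [[[[t1, t3], t2], t5], t4]

In normal form, the first expression is [[[[t1, t2], t5], t3], t4]
In normal form, the second expression is -[[[[t1, t2], t3], t4], t5] + [[[[t1, t2], t3], t5], t4] + [[[[t1, t3], t2], t4], t5] - [[[[t1, t3], t2], t5], t4]
Distinct normal forms: not equal.


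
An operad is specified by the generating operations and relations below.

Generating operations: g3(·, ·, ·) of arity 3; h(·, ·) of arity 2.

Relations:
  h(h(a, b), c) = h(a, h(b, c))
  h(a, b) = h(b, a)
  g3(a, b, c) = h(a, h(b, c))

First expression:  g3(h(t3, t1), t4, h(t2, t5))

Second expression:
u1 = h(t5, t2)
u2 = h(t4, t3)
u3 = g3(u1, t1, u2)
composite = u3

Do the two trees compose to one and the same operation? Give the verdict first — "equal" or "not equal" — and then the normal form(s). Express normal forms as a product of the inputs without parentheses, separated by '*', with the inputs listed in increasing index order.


equal: each reduces to t1 * t2 * t3 * t4 * t5


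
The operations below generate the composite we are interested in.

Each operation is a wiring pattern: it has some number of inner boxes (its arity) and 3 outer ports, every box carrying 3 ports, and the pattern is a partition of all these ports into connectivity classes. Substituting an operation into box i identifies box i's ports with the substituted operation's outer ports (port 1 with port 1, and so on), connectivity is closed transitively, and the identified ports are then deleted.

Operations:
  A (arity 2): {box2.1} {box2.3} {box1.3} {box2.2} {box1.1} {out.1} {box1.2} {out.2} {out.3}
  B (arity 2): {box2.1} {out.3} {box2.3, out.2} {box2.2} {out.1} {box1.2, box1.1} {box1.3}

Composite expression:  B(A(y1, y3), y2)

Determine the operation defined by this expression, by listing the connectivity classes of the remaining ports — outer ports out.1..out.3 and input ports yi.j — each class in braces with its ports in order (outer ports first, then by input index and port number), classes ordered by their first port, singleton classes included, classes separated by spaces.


{out.1} {out.2, y2.3} {out.3} {y1.1} {y1.2} {y1.3} {y2.1} {y2.2} {y3.1} {y3.2} {y3.3}

Treat the ports identified at B as solder joints: merge, then drop.
A over (y1, y3) gives {out.1} {out.2} {out.3} {y1.1} {y1.2} {y1.3} {y3.1} {y3.2} {y3.3}, out.j being that stage's outer ports
B over (y1, y3, y2) gives {out.1} {out.2, y2.3} {out.3} {y1.1} {y1.2} {y1.3} {y2.1} {y2.2} {y3.1} {y3.2} {y3.3}, out.j being that stage's outer ports


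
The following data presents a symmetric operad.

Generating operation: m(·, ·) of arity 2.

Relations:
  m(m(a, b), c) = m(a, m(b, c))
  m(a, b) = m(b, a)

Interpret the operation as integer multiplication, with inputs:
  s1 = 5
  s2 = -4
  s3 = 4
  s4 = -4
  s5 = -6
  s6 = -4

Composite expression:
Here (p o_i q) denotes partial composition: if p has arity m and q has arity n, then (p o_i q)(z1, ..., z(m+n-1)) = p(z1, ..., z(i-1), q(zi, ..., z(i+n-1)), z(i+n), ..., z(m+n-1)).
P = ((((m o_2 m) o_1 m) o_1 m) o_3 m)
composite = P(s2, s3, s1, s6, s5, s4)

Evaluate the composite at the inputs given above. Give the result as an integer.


7680

m(s2, s3) = -16
m(s1, s6) = -20
m(m(s2, s3), m(s1, s6)) = 320
m(s5, s4) = 24
m(m(m(s2, s3), m(s1, s6)), m(s5, s4)) = 7680


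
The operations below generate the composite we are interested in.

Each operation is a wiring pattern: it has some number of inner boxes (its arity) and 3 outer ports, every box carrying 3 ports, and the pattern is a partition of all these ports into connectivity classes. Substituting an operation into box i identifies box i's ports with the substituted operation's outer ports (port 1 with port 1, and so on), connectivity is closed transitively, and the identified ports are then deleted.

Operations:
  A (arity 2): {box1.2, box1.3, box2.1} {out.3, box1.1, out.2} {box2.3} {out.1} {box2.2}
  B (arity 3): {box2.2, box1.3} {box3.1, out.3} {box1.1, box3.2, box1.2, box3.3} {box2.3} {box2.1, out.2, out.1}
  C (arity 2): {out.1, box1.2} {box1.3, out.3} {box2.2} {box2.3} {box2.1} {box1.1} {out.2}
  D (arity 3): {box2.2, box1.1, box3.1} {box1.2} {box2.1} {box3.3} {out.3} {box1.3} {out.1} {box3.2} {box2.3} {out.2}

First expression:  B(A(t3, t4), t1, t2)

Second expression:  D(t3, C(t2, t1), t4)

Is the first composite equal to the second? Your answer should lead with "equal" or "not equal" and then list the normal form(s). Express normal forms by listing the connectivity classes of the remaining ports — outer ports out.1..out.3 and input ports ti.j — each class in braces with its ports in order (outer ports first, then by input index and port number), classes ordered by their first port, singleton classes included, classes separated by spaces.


not equal: they reduce to {out.1, out.2, t1.1} {out.3, t2.1} {t1.2, t2.2, t2.3, t3.1} {t1.3} {t3.2, t3.3, t4.1} {t4.2} {t4.3} and {out.1} {out.2} {out.3} {t1.1} {t1.2} {t1.3} {t2.1} {t2.2} {t2.3} {t3.1, t4.1} {t3.2} {t3.3} {t4.2} {t4.3}

Normal form of the first expression: {out.1, out.2, t1.1} {out.3, t2.1} {t1.2, t2.2, t2.3, t3.1} {t1.3} {t3.2, t3.3, t4.1} {t4.2} {t4.3}
Normal form of the second expression: {out.1} {out.2} {out.3} {t1.1} {t1.2} {t1.3} {t2.1} {t2.2} {t2.3} {t3.1, t4.1} {t3.2} {t3.3} {t4.2} {t4.3}
The forms do not match — not equal.


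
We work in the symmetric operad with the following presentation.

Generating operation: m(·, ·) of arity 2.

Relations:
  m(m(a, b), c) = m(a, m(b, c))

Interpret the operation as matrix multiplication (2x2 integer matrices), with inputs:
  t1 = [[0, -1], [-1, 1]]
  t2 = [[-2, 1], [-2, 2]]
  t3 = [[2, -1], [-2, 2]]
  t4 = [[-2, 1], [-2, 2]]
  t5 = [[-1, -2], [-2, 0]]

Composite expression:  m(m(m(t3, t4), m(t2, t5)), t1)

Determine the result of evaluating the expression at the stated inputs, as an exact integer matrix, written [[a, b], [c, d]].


[[8, -8], [-8, 12]]

m(t3, t4) = [[-2, 0], [0, 2]]
m(t2, t5) = [[0, 4], [-2, 4]]
m(m(t3, t4), m(t2, t5)) = [[0, -8], [-4, 8]]
m(m(m(t3, t4), m(t2, t5)), t1) = [[8, -8], [-8, 12]]


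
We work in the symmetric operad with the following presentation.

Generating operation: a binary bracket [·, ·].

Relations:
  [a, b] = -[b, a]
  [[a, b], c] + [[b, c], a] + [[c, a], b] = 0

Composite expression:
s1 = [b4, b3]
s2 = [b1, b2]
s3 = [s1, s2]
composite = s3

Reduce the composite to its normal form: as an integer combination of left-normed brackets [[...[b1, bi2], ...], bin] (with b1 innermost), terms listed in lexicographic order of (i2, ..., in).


[[[b1, b2], b3], b4] - [[[b1, b2], b4], b3]

Antisymmetry and Jacobi reduce to b1-anchored left-normed brackets.
Composite bracket: [[b4, b3], [b1, b2]]
Applying ab - ba throughout gives 8 signed words (2^3 = 8).
Coefficients come from the b1-initial words:
  b1b2b3b4 appears with sign +1, giving the term +[[[b1, b2], b3], b4]
  b1b2b4b3 appears with sign -1, giving the term -[[[b1, b2], b4], b3]
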